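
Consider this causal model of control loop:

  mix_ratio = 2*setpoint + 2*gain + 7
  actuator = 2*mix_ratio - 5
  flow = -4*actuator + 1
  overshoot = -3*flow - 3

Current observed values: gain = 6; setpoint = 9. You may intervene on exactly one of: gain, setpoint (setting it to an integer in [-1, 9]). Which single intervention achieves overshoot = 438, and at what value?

Intervening on gain: overshoot = 48*gain + 534. Reaching 438 requires gain = -2, outside [-1, 9].
Intervening on setpoint: with other inputs at their observed values, overshoot = 48*setpoint + 390. Solving for 438 gives setpoint = 1, within [-1, 9].

set setpoint = 1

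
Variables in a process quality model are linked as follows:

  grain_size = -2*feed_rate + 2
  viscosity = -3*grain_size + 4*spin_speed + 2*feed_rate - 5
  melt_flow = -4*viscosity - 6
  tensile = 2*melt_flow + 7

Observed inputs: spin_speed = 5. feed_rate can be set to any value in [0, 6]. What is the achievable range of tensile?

Substituting into the viscosity equation gives viscosity = 8*feed_rate + 9.
Substituting into the melt_flow equation gives melt_flow = -32*feed_rate - 42.
Substituting into the tensile equation gives tensile = -64*feed_rate - 77.
Linear in feed_rate, so extremes are at the endpoints: feed_rate = 0 gives tensile = -77; feed_rate = 6 gives tensile = -461.

-461 to -77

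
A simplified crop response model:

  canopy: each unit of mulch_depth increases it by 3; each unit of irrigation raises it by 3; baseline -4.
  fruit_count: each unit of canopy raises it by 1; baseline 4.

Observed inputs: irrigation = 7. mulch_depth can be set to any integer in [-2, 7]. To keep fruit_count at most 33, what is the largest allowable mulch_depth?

mulch_depth = 4

Substituting into the canopy equation gives canopy = 3*mulch_depth + 17.
fruit_count becomes 3*mulch_depth + 21.
Require 3*mulch_depth + 21 ≤ 33, so mulch_depth ≤ 4.
The largest integer in [-2, 7] satisfying this is 4.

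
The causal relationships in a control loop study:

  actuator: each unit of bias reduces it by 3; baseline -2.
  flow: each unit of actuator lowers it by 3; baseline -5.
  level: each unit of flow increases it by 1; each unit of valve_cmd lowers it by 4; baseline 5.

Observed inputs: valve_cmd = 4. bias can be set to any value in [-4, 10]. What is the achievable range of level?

Substituting into the flow equation gives flow = 9*bias + 1.
This gives level = 9*bias - 10.
Linear in bias, so extremes are at the endpoints: bias = -4 gives level = -46; bias = 10 gives level = 80.

-46 to 80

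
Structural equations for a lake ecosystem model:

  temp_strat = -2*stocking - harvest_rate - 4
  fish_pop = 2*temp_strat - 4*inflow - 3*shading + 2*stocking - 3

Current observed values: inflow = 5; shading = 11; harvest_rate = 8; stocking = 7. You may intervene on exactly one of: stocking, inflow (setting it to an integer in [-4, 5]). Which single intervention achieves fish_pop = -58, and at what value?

Intervening on stocking: fish_pop = -2*stocking - 80. Reaching -58 requires stocking = -11, outside [-4, 5].
Intervening on inflow: with other inputs at their observed values, fish_pop = -4*inflow - 74. Solving for -58 gives inflow = -4, within [-4, 5].

set inflow = -4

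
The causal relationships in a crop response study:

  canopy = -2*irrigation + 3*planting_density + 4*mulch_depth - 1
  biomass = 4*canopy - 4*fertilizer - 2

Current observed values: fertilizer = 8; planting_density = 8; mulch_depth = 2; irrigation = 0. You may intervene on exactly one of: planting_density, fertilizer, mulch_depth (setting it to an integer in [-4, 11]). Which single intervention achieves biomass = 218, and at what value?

set mulch_depth = 10

Intervening on planting_density: biomass = 12*planting_density - 6. Reaching 218 requires planting_density = 56/3, not an integer.
Intervening on fertilizer: biomass = -4*fertilizer + 122. Reaching 218 requires fertilizer = -24, outside [-4, 11].
Intervening on mulch_depth: with other inputs at their observed values, biomass = 16*mulch_depth + 58. Solving for 218 gives mulch_depth = 10, within [-4, 11].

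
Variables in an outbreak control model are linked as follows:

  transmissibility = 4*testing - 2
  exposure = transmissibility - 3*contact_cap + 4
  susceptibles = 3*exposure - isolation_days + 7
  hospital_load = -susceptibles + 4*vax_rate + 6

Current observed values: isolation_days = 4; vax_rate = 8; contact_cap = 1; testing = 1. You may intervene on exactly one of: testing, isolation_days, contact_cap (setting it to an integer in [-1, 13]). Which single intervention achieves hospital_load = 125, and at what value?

Intervening on testing: hospital_load = -12*testing + 38. Reaching 125 requires testing = -29/4, not an integer.
Intervening on isolation_days: hospital_load = isolation_days + 22. Reaching 125 requires isolation_days = 103, outside [-1, 13].
Intervening on contact_cap: with other inputs at their observed values, hospital_load = 9*contact_cap + 17. Solving for 125 gives contact_cap = 12, within [-1, 13].

set contact_cap = 12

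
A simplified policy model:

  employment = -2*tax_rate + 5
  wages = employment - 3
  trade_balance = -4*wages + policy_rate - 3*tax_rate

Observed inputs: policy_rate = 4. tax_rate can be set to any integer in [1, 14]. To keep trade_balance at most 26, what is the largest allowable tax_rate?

Substituting into the wages equation gives wages = -2*tax_rate + 2.
Substituting into the trade_balance equation gives trade_balance = 5*tax_rate - 4.
Require 5*tax_rate - 4 ≤ 26, so tax_rate ≤ 6.
The largest integer in [1, 14] satisfying this is 6.

tax_rate = 6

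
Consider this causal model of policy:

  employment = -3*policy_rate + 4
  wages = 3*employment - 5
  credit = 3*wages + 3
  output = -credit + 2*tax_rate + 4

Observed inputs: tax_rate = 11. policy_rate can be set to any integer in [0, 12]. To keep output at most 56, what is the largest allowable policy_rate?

Substituting into the wages equation gives wages = -9*policy_rate + 7.
credit becomes -27*policy_rate + 24.
This gives output = 27*policy_rate + 2.
Require 27*policy_rate + 2 ≤ 56, so policy_rate ≤ 2.
The largest integer in [0, 12] satisfying this is 2.

policy_rate = 2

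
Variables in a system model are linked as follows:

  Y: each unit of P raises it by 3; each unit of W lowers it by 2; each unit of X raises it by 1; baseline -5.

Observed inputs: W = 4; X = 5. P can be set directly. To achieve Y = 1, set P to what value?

P = 3

Substituting into the Y equation gives Y = 3*P - 8.
Solve 3*P - 8 = 1: P = (1 + 8) / 3 = 3.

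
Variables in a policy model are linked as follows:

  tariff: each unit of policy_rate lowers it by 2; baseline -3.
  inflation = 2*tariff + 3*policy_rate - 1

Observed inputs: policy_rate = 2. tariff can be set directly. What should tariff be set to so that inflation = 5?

tariff = 0

Intervening on tariff fixes its value directly, overriding its dependence on policy_rate.
Substituting into the inflation equation gives inflation = 2*tariff + 5.
Solve 2*tariff + 5 = 5: tariff = (5 - 5) / 2 = 0.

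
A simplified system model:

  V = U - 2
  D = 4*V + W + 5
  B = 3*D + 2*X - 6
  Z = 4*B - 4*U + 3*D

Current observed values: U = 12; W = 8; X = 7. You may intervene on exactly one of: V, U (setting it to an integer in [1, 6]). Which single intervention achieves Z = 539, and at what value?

Intervening on V: with other inputs at their observed values, Z = 60*V + 179. Solving for 539 gives V = 6, within [1, 6].
Intervening on U: Z = 56*U + 107. Reaching 539 requires U = 54/7, not an integer.

set V = 6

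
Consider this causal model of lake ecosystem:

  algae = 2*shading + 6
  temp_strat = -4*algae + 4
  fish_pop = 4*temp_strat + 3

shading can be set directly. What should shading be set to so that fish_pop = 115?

shading = -6

Substituting into the temp_strat equation gives temp_strat = -8*shading - 20.
So fish_pop = -32*shading - 77.
Solve -32*shading - 77 = 115: shading = (115 + 77) / -32 = -6.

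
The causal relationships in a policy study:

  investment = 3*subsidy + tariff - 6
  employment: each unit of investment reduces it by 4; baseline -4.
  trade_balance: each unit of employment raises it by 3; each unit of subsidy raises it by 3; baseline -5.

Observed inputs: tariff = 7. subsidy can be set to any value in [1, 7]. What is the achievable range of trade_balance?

-260 to -62

Substituting into the investment equation gives investment = 3*subsidy + 1.
Substituting into the employment equation gives employment = -12*subsidy - 8.
Substituting into the trade_balance equation gives trade_balance = -33*subsidy - 29.
Linear in subsidy, so extremes are at the endpoints: subsidy = 1 gives trade_balance = -62; subsidy = 7 gives trade_balance = -260.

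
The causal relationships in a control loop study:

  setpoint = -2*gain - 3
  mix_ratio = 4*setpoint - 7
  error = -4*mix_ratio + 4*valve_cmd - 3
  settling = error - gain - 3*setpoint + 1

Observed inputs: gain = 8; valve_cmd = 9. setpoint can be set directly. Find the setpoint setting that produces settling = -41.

Intervening on setpoint fixes its value directly, overriding its dependence on gain.
Substituting into the error equation gives error = -16*setpoint + 61.
Substituting into the settling equation gives settling = -19*setpoint + 54.
Solve -19*setpoint + 54 = -41: setpoint = (-41 - 54) / -19 = 5.

setpoint = 5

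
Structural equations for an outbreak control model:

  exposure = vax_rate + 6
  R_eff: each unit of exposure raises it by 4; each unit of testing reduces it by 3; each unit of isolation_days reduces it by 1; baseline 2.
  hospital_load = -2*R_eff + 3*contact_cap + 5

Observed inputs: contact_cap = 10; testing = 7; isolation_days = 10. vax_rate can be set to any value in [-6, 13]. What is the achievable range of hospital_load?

Substituting into the R_eff equation gives R_eff = 4*vax_rate - 5.
Substituting into the hospital_load equation gives hospital_load = -8*vax_rate + 45.
Linear in vax_rate, so extremes are at the endpoints: vax_rate = -6 gives hospital_load = 93; vax_rate = 13 gives hospital_load = -59.

-59 to 93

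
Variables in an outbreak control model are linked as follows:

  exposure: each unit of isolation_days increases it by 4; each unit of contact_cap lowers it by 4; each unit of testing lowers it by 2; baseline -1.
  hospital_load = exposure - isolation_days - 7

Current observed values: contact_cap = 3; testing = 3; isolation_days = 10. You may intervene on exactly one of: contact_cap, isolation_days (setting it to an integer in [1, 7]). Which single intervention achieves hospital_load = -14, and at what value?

Intervening on contact_cap: hospital_load = -4*contact_cap + 16. Reaching -14 requires contact_cap = 15/2, not an integer.
Intervening on isolation_days: with other inputs at their observed values, hospital_load = 3*isolation_days - 26. Solving for -14 gives isolation_days = 4, within [1, 7].

set isolation_days = 4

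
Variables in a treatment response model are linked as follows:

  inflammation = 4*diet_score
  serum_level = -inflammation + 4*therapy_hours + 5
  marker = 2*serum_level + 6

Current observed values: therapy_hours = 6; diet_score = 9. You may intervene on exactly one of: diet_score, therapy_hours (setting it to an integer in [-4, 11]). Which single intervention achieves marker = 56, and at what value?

set diet_score = 1

Intervening on diet_score: with other inputs at their observed values, marker = -8*diet_score + 64. Solving for 56 gives diet_score = 1, within [-4, 11].
Intervening on therapy_hours: marker = 8*therapy_hours - 56. Reaching 56 requires therapy_hours = 14, outside [-4, 11].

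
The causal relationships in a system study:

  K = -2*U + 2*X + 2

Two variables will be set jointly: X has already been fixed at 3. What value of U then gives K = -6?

With X held at 3:
Substituting into the K equation gives K = -2*U + 8.
Solve -2*U + 8 = -6: U = (-6 - 8) / -2 = 7.

U = 7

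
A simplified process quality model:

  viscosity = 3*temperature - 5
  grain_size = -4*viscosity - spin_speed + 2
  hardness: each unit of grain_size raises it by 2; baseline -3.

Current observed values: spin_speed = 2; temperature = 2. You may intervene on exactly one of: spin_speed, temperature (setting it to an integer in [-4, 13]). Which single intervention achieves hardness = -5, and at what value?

set spin_speed = -1

Intervening on spin_speed: with other inputs at their observed values, hardness = -2*spin_speed - 7. Solving for -5 gives spin_speed = -1, within [-4, 13].
Intervening on temperature: hardness = -24*temperature + 37. Reaching -5 requires temperature = 7/4, not an integer.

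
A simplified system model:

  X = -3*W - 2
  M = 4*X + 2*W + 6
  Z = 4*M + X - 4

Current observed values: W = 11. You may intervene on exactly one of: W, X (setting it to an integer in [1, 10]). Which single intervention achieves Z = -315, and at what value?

Intervening on W: with other inputs at their observed values, Z = -43*W - 14. Solving for -315 gives W = 7, within [1, 10].
Intervening on X: Z = 17*X + 108. Reaching -315 requires X = -423/17, not an integer.

set W = 7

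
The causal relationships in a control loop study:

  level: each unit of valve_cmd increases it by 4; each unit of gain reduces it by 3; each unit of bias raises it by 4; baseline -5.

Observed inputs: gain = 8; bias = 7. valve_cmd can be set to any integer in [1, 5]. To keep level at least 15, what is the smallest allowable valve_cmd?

valve_cmd = 4

Substituting into the level equation gives level = 4*valve_cmd - 1.
Require 4*valve_cmd - 1 ≥ 15, so valve_cmd ≥ 4.
The smallest integer in [1, 5] satisfying this is 4.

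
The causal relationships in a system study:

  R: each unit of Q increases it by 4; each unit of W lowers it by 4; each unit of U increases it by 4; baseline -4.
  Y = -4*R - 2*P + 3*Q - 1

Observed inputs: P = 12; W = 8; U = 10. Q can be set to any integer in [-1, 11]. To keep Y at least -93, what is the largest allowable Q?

Substituting into the R equation gives R = 4*Q + 4.
Substituting into the Y equation gives Y = -13*Q - 41.
Require -13*Q - 41 ≥ -93, so Q ≤ 4.
The largest integer in [-1, 11] satisfying this is 4.

Q = 4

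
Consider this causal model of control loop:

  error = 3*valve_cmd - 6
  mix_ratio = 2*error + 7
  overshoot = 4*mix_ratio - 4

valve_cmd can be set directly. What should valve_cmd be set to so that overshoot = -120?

valve_cmd = -4

Substituting into the mix_ratio equation gives mix_ratio = 6*valve_cmd - 5.
overshoot becomes 24*valve_cmd - 24.
Solve 24*valve_cmd - 24 = -120: valve_cmd = (-120 + 24) / 24 = -4.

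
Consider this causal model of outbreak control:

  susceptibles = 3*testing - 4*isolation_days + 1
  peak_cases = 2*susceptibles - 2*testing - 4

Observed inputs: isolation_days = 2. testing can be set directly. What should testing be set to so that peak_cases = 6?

Substituting into the susceptibles equation gives susceptibles = 3*testing - 7.
peak_cases becomes 4*testing - 18.
Solve 4*testing - 18 = 6: testing = (6 + 18) / 4 = 6.

testing = 6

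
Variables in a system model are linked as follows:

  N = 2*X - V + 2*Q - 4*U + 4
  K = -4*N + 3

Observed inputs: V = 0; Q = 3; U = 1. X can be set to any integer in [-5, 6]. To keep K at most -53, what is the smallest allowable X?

X = 4

Substituting into the N equation gives N = 2*X + 6.
Substituting into the K equation gives K = -8*X - 21.
Require -8*X - 21 ≤ -53, so X ≥ 4.
The smallest integer in [-5, 6] satisfying this is 4.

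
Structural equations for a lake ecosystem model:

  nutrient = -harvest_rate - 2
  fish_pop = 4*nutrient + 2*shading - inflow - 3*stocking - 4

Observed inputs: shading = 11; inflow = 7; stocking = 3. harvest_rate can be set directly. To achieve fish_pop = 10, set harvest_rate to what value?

harvest_rate = -4

Substituting into the fish_pop equation gives fish_pop = -4*harvest_rate - 6.
Solve -4*harvest_rate - 6 = 10: harvest_rate = (10 + 6) / -4 = -4.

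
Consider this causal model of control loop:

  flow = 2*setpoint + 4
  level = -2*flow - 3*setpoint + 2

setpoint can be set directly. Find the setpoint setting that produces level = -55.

setpoint = 7

Substituting into the level equation gives level = -7*setpoint - 6.
Solve -7*setpoint - 6 = -55: setpoint = (-55 + 6) / -7 = 7.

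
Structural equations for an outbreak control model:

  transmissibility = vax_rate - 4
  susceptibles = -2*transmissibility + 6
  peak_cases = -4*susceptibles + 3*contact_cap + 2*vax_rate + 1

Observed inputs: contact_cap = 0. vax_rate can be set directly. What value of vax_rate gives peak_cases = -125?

vax_rate = -7

Substituting into the susceptibles equation gives susceptibles = -2*vax_rate + 14.
This gives peak_cases = 10*vax_rate - 55.
Solve 10*vax_rate - 55 = -125: vax_rate = (-125 + 55) / 10 = -7.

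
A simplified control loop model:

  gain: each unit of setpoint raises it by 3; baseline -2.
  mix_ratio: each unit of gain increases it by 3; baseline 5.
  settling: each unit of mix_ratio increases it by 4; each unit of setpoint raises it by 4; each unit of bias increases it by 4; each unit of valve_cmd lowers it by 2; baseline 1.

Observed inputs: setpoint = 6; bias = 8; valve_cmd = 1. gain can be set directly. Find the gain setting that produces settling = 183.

gain = 9

Intervening on gain fixes its value directly, overriding its dependence on setpoint.
Substituting into the settling equation gives settling = 12*gain + 75.
Solve 12*gain + 75 = 183: gain = (183 - 75) / 12 = 9.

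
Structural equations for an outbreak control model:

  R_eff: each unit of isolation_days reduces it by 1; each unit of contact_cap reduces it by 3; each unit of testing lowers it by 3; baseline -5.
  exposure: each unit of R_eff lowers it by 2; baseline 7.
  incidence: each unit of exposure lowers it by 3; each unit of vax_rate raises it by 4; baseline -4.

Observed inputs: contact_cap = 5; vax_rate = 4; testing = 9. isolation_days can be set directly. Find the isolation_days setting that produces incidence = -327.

Substituting into the R_eff equation gives R_eff = -isolation_days - 47.
So exposure = 2*isolation_days + 101.
This gives incidence = -6*isolation_days - 291.
Solve -6*isolation_days - 291 = -327: isolation_days = (-327 + 291) / -6 = 6.

isolation_days = 6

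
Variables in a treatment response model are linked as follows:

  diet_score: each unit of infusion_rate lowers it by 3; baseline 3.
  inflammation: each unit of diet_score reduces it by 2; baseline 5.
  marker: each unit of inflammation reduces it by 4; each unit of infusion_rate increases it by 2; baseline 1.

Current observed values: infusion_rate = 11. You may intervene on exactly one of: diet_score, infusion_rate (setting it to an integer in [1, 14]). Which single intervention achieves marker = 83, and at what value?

Intervening on diet_score: with other inputs at their observed values, marker = 8*diet_score + 3. Solving for 83 gives diet_score = 10, within [1, 14].
Intervening on infusion_rate: marker = -22*infusion_rate + 5. Reaching 83 requires infusion_rate = -39/11, not an integer.

set diet_score = 10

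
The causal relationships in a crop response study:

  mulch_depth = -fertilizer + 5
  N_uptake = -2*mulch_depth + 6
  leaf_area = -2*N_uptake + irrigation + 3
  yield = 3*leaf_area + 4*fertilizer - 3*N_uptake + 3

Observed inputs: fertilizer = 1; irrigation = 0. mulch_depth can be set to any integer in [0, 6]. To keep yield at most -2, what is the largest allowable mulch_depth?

mulch_depth = 2

Intervening on mulch_depth fixes its value directly, overriding its dependence on fertilizer.
Substituting into the leaf_area equation gives leaf_area = 4*mulch_depth - 9.
Substituting into the yield equation gives yield = 18*mulch_depth - 38.
Require 18*mulch_depth - 38 ≤ -2, so mulch_depth ≤ 2.
The largest integer in [0, 6] satisfying this is 2.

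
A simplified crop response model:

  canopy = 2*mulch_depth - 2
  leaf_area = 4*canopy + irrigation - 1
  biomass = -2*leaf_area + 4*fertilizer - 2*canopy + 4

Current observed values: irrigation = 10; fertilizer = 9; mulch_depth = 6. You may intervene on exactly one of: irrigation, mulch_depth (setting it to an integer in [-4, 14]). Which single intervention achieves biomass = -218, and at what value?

Intervening on irrigation: biomass = -2*irrigation - 58. Reaching -218 requires irrigation = 80, outside [-4, 14].
Intervening on mulch_depth: with other inputs at their observed values, biomass = -20*mulch_depth + 42. Solving for -218 gives mulch_depth = 13, within [-4, 14].

set mulch_depth = 13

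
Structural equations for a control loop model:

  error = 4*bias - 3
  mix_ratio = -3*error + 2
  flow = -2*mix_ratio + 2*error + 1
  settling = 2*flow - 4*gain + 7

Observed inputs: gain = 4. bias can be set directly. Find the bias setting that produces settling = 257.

Substituting into the mix_ratio equation gives mix_ratio = -12*bias + 11.
Substituting into the flow equation gives flow = 32*bias - 27.
Substituting into the settling equation gives settling = 64*bias - 63.
Solve 64*bias - 63 = 257: bias = (257 + 63) / 64 = 5.

bias = 5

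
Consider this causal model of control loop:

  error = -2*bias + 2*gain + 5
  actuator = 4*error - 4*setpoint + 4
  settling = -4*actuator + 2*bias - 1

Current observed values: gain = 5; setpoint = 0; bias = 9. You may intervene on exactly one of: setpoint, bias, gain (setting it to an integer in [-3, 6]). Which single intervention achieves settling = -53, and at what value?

set bias = 6

Intervening on setpoint: settling = 16*setpoint + 49. Reaching -53 requires setpoint = -51/8, not an integer.
Intervening on bias: with other inputs at their observed values, settling = 34*bias - 257. Solving for -53 gives bias = 6, within [-3, 6].
Intervening on gain: settling = -32*gain + 209. Reaching -53 requires gain = 131/16, not an integer.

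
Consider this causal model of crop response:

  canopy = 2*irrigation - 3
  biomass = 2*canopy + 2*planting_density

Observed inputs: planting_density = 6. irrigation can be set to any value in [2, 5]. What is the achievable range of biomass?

14 to 26

Substituting into the biomass equation gives biomass = 4*irrigation + 6.
Linear in irrigation, so extremes are at the endpoints: irrigation = 2 gives biomass = 14; irrigation = 5 gives biomass = 26.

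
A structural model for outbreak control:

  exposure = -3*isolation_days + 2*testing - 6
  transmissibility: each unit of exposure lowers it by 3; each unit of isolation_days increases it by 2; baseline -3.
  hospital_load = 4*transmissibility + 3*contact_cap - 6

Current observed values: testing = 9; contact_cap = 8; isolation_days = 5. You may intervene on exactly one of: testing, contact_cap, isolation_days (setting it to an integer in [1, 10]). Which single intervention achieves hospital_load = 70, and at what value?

set contact_cap = 4

Intervening on testing: hospital_load = -24*testing + 298. Reaching 70 requires testing = 19/2, not an integer.
Intervening on contact_cap: with other inputs at their observed values, hospital_load = 3*contact_cap + 58. Solving for 70 gives contact_cap = 4, within [1, 10].
Intervening on isolation_days: hospital_load = 44*isolation_days - 138. Reaching 70 requires isolation_days = 52/11, not an integer.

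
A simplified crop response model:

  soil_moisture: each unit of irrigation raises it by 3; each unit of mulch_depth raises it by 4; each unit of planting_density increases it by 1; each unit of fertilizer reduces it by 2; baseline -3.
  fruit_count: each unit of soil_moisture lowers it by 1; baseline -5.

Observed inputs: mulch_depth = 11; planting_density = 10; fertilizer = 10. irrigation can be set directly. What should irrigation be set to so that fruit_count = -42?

irrigation = 2

Substituting into the soil_moisture equation gives soil_moisture = 3*irrigation + 31.
Substituting into the fruit_count equation gives fruit_count = -3*irrigation - 36.
Solve -3*irrigation - 36 = -42: irrigation = (-42 + 36) / -3 = 2.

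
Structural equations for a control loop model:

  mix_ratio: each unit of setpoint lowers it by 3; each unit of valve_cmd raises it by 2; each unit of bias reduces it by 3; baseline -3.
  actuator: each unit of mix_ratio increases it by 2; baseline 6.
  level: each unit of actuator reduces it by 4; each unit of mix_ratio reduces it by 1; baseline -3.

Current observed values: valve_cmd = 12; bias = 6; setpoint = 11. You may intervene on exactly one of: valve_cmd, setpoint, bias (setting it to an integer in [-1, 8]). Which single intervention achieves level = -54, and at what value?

Intervening on valve_cmd: level = -18*valve_cmd + 459. Reaching -54 requires valve_cmd = 57/2, not an integer.
Intervening on setpoint: with other inputs at their observed values, level = 27*setpoint - 54. Solving for -54 gives setpoint = 0, within [-1, 8].
Intervening on bias: level = 27*bias + 81. Reaching -54 requires bias = -5, outside [-1, 8].

set setpoint = 0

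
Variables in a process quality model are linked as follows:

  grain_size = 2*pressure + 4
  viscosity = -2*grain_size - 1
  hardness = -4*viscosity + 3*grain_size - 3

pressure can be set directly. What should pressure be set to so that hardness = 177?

Substituting into the viscosity equation gives viscosity = -4*pressure - 9.
This gives hardness = 22*pressure + 45.
Solve 22*pressure + 45 = 177: pressure = (177 - 45) / 22 = 6.

pressure = 6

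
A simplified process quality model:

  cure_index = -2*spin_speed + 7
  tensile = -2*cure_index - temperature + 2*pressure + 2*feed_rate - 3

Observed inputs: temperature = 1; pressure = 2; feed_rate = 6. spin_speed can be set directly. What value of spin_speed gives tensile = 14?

spin_speed = 4

Substituting into the tensile equation gives tensile = 4*spin_speed - 2.
Solve 4*spin_speed - 2 = 14: spin_speed = (14 + 2) / 4 = 4.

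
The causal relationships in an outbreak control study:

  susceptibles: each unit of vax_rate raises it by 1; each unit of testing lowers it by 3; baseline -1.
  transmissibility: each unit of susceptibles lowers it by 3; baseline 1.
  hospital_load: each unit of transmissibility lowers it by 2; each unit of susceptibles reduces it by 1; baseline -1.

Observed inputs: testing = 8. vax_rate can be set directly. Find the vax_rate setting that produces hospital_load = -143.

Substituting into the susceptibles equation gives susceptibles = vax_rate - 25.
Substituting into the transmissibility equation gives transmissibility = -3*vax_rate + 76.
Substituting into the hospital_load equation gives hospital_load = 5*vax_rate - 128.
Solve 5*vax_rate - 128 = -143: vax_rate = (-143 + 128) / 5 = -3.

vax_rate = -3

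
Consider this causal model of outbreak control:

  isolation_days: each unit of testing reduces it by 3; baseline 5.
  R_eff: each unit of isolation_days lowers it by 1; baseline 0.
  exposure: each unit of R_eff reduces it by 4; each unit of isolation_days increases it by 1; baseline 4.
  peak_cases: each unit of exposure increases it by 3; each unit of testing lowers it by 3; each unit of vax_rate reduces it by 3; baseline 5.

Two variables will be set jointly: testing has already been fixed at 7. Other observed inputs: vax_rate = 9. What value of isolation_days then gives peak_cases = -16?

With testing held at 7:
Intervening on isolation_days fixes its value directly, overriding its dependence on testing.
Substituting into the exposure equation gives exposure = 5*isolation_days + 4.
Substituting into the peak_cases equation gives peak_cases = 15*isolation_days - 31.
Solve 15*isolation_days - 31 = -16: isolation_days = (-16 + 31) / 15 = 1.

isolation_days = 1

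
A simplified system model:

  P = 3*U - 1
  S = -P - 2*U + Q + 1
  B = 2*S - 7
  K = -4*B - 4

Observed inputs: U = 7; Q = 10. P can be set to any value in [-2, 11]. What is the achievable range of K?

Intervening on P fixes its value directly, overriding its dependence on U.
Substituting into the S equation gives S = -P - 3.
This gives B = -2*P - 13.
So K = 8*P + 48.
Linear in P, so extremes are at the endpoints: P = -2 gives K = 32; P = 11 gives K = 136.

32 to 136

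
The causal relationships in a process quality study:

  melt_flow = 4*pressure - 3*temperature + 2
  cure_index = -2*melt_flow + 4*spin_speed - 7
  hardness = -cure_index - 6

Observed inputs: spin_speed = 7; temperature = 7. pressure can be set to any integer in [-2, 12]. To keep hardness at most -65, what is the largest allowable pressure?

pressure = 0

Substituting into the melt_flow equation gives melt_flow = 4*pressure - 19.
Substituting into the cure_index equation gives cure_index = -8*pressure + 59.
hardness becomes 8*pressure - 65.
Require 8*pressure - 65 ≤ -65, so pressure ≤ 0.
The largest integer in [-2, 12] satisfying this is 0.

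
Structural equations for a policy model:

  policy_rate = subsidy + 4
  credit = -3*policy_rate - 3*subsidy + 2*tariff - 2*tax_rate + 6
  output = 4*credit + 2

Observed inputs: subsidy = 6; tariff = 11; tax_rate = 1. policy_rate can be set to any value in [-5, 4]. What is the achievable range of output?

-14 to 94

Intervening on policy_rate fixes its value directly, overriding its dependence on subsidy.
Substituting into the credit equation gives credit = -3*policy_rate + 8.
Substituting into the output equation gives output = -12*policy_rate + 34.
Linear in policy_rate, so extremes are at the endpoints: policy_rate = -5 gives output = 94; policy_rate = 4 gives output = -14.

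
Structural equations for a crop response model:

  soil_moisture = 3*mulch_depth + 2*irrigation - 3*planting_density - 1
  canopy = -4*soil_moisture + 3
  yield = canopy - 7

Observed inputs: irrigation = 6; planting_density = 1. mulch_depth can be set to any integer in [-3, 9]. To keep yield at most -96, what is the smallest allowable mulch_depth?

Substituting into the soil_moisture equation gives soil_moisture = 3*mulch_depth + 8.
canopy becomes -12*mulch_depth - 29.
So yield = -12*mulch_depth - 36.
Require -12*mulch_depth - 36 ≤ -96, so mulch_depth ≥ 5.
The smallest integer in [-3, 9] satisfying this is 5.

mulch_depth = 5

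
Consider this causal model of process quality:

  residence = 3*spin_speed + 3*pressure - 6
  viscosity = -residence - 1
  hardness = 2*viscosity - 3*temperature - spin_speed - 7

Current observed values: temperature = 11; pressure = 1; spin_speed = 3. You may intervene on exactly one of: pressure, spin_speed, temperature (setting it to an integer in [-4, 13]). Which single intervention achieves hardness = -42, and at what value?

set temperature = 6

Intervening on pressure: hardness = -6*pressure - 51. Reaching -42 requires pressure = -3/2, not an integer.
Intervening on spin_speed: hardness = -7*spin_speed - 36. Reaching -42 requires spin_speed = 6/7, not an integer.
Intervening on temperature: with other inputs at their observed values, hardness = -3*temperature - 24. Solving for -42 gives temperature = 6, within [-4, 13].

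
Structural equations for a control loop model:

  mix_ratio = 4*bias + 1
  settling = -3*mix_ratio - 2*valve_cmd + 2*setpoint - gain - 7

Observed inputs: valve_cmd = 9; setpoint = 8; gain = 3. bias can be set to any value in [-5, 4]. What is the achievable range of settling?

-63 to 45

Substituting into the settling equation gives settling = -12*bias - 15.
Linear in bias, so extremes are at the endpoints: bias = -5 gives settling = 45; bias = 4 gives settling = -63.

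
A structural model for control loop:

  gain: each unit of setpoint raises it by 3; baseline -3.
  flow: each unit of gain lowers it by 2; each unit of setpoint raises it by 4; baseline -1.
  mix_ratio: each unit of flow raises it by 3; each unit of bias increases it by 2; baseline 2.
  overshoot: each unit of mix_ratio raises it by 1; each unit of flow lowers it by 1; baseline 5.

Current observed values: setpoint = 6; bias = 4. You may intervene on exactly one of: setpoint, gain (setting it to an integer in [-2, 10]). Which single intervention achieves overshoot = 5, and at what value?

set setpoint = 5

Intervening on setpoint: with other inputs at their observed values, overshoot = -4*setpoint + 25. Solving for 5 gives setpoint = 5, within [-2, 10].
Intervening on gain: overshoot = -4*gain + 61. Reaching 5 requires gain = 14, outside [-2, 10].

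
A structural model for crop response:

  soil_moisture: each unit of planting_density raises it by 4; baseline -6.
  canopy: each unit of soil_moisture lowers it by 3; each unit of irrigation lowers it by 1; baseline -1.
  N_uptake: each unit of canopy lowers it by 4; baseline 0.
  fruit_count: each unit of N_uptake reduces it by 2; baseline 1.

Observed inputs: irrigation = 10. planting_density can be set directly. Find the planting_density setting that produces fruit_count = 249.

Substituting into the canopy equation gives canopy = -12*planting_density + 7.
Substituting into the N_uptake equation gives N_uptake = 48*planting_density - 28.
Substituting into the fruit_count equation gives fruit_count = -96*planting_density + 57.
Solve -96*planting_density + 57 = 249: planting_density = (249 - 57) / -96 = -2.

planting_density = -2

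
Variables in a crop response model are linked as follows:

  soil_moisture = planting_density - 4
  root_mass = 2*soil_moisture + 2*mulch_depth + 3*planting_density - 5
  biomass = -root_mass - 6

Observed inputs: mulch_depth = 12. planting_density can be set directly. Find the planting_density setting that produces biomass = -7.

planting_density = -2

Substituting into the root_mass equation gives root_mass = 5*planting_density + 11.
Substituting into the biomass equation gives biomass = -5*planting_density - 17.
Solve -5*planting_density - 17 = -7: planting_density = (-7 + 17) / -5 = -2.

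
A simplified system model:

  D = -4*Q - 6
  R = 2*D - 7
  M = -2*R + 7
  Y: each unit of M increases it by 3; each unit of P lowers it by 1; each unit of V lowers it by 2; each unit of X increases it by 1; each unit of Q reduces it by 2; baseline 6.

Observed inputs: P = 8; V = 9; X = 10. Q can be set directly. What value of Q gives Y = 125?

Substituting into the R equation gives R = -8*Q - 19.
This gives M = 16*Q + 45.
Substituting into the Y equation gives Y = 46*Q + 125.
Solve 46*Q + 125 = 125: Q = (125 - 125) / 46 = 0.

Q = 0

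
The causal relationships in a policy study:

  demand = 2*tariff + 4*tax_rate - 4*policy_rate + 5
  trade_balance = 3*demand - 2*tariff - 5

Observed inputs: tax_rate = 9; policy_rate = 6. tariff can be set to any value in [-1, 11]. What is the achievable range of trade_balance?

Substituting into the demand equation gives demand = 2*tariff + 17.
Substituting into the trade_balance equation gives trade_balance = 4*tariff + 46.
Linear in tariff, so extremes are at the endpoints: tariff = -1 gives trade_balance = 42; tariff = 11 gives trade_balance = 90.

42 to 90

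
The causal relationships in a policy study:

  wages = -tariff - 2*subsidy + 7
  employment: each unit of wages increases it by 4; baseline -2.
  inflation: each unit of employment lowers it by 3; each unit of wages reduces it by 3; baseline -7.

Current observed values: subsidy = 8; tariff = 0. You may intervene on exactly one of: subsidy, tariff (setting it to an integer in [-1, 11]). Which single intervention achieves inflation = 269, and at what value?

Intervening on subsidy: inflation = 30*subsidy - 106. Reaching 269 requires subsidy = 25/2, not an integer.
Intervening on tariff: with other inputs at their observed values, inflation = 15*tariff + 134. Solving for 269 gives tariff = 9, within [-1, 11].

set tariff = 9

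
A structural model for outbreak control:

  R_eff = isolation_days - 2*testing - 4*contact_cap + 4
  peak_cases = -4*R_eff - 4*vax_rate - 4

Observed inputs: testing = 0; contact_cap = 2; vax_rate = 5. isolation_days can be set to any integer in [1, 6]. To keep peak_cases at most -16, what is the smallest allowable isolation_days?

Substituting into the R_eff equation gives R_eff = isolation_days - 4.
peak_cases becomes -4*isolation_days - 8.
Require -4*isolation_days - 8 ≤ -16, so isolation_days ≥ 2.
The smallest integer in [1, 6] satisfying this is 2.

isolation_days = 2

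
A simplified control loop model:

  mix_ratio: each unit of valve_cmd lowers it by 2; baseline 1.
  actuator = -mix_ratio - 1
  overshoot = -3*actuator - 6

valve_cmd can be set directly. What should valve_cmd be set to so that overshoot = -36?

Substituting into the actuator equation gives actuator = 2*valve_cmd - 2.
Substituting into the overshoot equation gives overshoot = -6*valve_cmd.
Solve -6*valve_cmd = -36: valve_cmd = -36 / -6 = 6.

valve_cmd = 6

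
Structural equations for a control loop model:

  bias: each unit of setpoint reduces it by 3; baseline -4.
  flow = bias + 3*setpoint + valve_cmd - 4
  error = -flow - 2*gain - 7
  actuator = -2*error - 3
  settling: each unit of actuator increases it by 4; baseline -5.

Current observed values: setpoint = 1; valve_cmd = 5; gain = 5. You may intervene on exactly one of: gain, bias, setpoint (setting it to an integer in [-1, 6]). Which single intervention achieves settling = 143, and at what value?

Intervening on gain: settling = 16*gain + 15. Reaching 143 requires gain = 8, outside [-1, 6].
Intervening on bias: with other inputs at their observed values, settling = 8*bias + 151. Solving for 143 gives bias = -1, within [-1, 6].
Intervening on setpoint: the paths from setpoint to settling cancel (net effect zero), leaving settling = 95; 143 is unreachable this way.

set bias = -1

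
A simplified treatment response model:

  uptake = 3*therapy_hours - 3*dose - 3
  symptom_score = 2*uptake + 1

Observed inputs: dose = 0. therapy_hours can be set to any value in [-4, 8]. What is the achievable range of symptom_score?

Substituting into the uptake equation gives uptake = 3*therapy_hours - 3.
symptom_score becomes 6*therapy_hours - 5.
Linear in therapy_hours, so extremes are at the endpoints: therapy_hours = -4 gives symptom_score = -29; therapy_hours = 8 gives symptom_score = 43.

-29 to 43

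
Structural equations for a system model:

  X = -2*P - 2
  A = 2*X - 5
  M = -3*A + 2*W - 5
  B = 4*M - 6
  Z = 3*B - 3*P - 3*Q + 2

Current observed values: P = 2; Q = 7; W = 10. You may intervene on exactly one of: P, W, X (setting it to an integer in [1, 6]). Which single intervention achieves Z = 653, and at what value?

Intervening on P: Z = 141*P + 467. Reaching 653 requires P = 62/47, not an integer.
Intervening on W: with other inputs at their observed values, Z = 24*W + 509. Solving for 653 gives W = 6, within [1, 6].
Intervening on X: Z = -72*X + 317. Reaching 653 requires X = -14/3, not an integer.

set W = 6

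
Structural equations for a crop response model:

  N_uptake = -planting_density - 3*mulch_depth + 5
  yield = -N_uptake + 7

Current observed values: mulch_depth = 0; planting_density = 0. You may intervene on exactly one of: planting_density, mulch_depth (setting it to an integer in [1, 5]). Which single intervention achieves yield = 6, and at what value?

set planting_density = 4

Intervening on planting_density: with other inputs at their observed values, yield = planting_density + 2. Solving for 6 gives planting_density = 4, within [1, 5].
Intervening on mulch_depth: yield = 3*mulch_depth + 2. Reaching 6 requires mulch_depth = 4/3, not an integer.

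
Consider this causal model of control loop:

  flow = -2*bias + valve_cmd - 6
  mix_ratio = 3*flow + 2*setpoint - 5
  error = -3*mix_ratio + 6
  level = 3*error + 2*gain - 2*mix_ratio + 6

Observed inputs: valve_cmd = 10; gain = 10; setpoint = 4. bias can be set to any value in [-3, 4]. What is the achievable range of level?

-319 to 143

Substituting into the flow equation gives flow = -2*bias + 4.
So mix_ratio = -6*bias + 15.
So error = 18*bias - 39.
This gives level = 66*bias - 121.
Linear in bias, so extremes are at the endpoints: bias = -3 gives level = -319; bias = 4 gives level = 143.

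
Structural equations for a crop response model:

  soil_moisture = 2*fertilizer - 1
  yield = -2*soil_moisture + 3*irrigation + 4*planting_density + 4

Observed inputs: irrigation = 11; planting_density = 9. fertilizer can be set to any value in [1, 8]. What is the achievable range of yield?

43 to 71

Substituting into the yield equation gives yield = -4*fertilizer + 75.
Linear in fertilizer, so extremes are at the endpoints: fertilizer = 1 gives yield = 71; fertilizer = 8 gives yield = 43.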